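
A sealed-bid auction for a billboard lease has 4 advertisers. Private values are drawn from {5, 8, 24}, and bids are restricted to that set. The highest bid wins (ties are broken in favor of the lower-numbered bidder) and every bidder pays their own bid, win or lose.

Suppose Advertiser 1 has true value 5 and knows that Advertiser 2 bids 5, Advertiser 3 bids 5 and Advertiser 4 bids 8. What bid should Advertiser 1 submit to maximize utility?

Bid 5: loses but pays 5, utility -5.
Bid 8: wins, pays 8, utility 5 - 8 = -3.
Bid 24: wins, pays 24, utility 5 - 24 = -19.
The best choice is 8 with utility -3.

8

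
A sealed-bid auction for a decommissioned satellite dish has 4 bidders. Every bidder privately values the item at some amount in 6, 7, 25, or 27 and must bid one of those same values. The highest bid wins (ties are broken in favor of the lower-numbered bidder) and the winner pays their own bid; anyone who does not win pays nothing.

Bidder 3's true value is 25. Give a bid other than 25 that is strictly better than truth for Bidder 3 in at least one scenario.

7

Suppose Bidder 1 bids 6, Bidder 2 bids 6 and Bidder 4 bids 6.
Bid 25: wins, pays 25, utility 25 - 25 = 0.
Bid 7: wins, pays 7, utility 25 - 7 = 18.
So bidding 7 beats truth here (18 > 0).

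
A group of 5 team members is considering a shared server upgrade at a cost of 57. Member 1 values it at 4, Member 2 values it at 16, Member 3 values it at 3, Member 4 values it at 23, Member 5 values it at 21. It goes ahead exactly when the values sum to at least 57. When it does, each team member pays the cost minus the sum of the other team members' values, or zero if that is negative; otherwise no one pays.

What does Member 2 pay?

Total value 67 ≥ cost 57, so the project is built.
The other team members' values sum to 51.
Cost minus that sum is 57 - 51 = 6.

6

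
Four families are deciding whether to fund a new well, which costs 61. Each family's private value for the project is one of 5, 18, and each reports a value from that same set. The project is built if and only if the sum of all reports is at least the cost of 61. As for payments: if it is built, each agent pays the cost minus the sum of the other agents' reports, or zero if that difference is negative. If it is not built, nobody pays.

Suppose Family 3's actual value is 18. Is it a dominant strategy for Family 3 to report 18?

Yes

Check each profile of the others' reports and compare truth against every alternative report.
Others report (18, 18, 18): truth gives 11, best alternative gives 0.
Others report (5, 5, 5): truth gives 0, best alternative gives 0.
Others report (5, 5, 18): truth gives 0, best alternative gives 0.
Others report (5, 18, 5): truth gives 0, best alternative gives 0.
Others report (5, 18, 18): truth gives 0, best alternative gives 0.
Others report (18, 5, 5): truth gives 0, best alternative gives 0.
(Remaining 2 profiles checked similarly; truth is weakly best in each.)
In every case the truthful report is at least as good as any alternative, so it is a dominant strategy.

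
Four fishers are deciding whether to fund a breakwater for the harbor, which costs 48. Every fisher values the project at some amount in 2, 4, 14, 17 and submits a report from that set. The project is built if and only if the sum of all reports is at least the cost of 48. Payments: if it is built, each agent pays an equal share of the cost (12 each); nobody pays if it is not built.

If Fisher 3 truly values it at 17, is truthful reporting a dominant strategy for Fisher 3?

Check each profile of the others' reports and compare truth against every alternative report.
Others report (2, 14, 17): truth gives 5, best alternative gives 0.
Others report (2, 17, 14): truth gives 5, best alternative gives 0.
Others report (4, 14, 14): truth gives 5, best alternative gives 0.
Others report (14, 2, 17): truth gives 5, best alternative gives 0.
Others report (14, 4, 14): truth gives 5, best alternative gives 0.
Others report (14, 14, 4): truth gives 5, best alternative gives 0.
(Remaining 58 profiles checked similarly; truth is weakly best in each.)
In every case the truthful report is at least as good as any alternative, so it is a dominant strategy.

Yes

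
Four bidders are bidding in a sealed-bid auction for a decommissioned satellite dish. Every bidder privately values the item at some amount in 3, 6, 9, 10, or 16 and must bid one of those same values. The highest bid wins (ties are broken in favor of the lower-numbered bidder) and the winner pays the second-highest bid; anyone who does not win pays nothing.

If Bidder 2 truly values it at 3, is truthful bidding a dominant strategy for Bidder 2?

Check each profile of the others' bids and compare truth against every alternative bid.
Others bid (3, 3, 6): truth gives 0, best alternative gives -3.
Others bid (3, 6, 3): truth gives 0, best alternative gives -3.
Others bid (3, 6, 6): truth gives 0, best alternative gives -3.
Others bid (3, 3, 3): truth gives 0, best alternative gives 0.
Others bid (3, 3, 9): truth gives 0, best alternative gives 0.
Others bid (3, 3, 10): truth gives 0, best alternative gives 0.
(Remaining 119 profiles checked similarly; truth is weakly best in each.)
In every case the truthful bid is at least as good as any alternative, so it is a dominant strategy.

Yes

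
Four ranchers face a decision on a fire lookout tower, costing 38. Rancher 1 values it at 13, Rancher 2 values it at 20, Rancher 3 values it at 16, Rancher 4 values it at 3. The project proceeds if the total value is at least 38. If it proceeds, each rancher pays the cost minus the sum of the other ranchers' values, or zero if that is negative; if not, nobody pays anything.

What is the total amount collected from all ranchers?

8

Total value 52 ≥ cost 38, so it is built.
Rancher 1: others sum to 39; max(0, 38 - 39) = 0.
Rancher 2: others sum to 32; max(0, 38 - 32) = 6.
Rancher 3: others sum to 36; max(0, 38 - 36) = 2.
Rancher 4: others sum to 49; max(0, 38 - 49) = 0.
Total collected = 0 + 6 + 2 + 0 = 8.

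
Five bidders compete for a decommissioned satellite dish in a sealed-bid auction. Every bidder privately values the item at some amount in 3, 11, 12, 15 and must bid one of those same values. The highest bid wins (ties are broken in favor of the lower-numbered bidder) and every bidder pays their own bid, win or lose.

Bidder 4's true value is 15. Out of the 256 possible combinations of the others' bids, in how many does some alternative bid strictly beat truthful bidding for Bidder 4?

Others bid (3, 3, 3, 3): truth gives 0; bid 11 gives 4 > 0. Violating.
Others bid (3, 3, 3, 11): truth gives 0; bid 11 gives 4 > 0. Violating.
Others bid (3, 3, 3, 12): truth gives 0; bid 12 gives 3 > 0. Violating.
Others bid (3, 3, 11, 3): truth gives 0; bid 12 gives 3 > 0. Violating.
Others bid (3, 3, 3, 15): truth gives 0; no alternative beats it.
Others bid (3, 3, 11, 15): truth gives 0; no alternative beats it.
(Checking all 256 profiles: 172 have a profitable deviation, 84 do not.)

172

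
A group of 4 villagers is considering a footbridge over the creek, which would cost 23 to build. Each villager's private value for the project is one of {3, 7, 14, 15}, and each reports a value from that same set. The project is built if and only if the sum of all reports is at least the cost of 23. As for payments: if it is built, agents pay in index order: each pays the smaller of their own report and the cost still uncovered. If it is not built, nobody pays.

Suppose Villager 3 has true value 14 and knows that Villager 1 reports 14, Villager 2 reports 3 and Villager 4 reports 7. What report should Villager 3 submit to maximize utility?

Report 3: project built, pays 3, utility 14 - 3 = 11.
Report 7: project built, pays 6, utility 14 - 6 = 8.
Report 14: project built, pays 6, utility 14 - 6 = 8.
Report 15: project built, pays 6, utility 14 - 6 = 8.
The best choice is 3 with utility 11.

3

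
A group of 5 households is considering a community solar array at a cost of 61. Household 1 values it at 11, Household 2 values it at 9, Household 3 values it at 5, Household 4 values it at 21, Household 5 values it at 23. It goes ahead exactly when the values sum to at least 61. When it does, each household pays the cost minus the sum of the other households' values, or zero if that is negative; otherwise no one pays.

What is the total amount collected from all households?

32

Total value 69 ≥ cost 61, so it is built.
Household 1: others sum to 58; max(0, 61 - 58) = 3.
Household 2: others sum to 60; max(0, 61 - 60) = 1.
Household 3: others sum to 64; max(0, 61 - 64) = 0.
Household 4: others sum to 48; max(0, 61 - 48) = 13.
Household 5: others sum to 46; max(0, 61 - 46) = 15.
Total collected = 3 + 1 + 0 + 13 + 15 = 32.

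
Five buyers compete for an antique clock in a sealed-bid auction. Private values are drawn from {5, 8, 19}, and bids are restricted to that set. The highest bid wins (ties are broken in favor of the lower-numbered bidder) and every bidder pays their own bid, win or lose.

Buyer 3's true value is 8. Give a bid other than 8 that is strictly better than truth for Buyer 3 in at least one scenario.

5

Suppose Buyer 1 bids 5, Buyer 2 bids 5, Buyer 4 bids 5 and Buyer 5 bids 19.
Bid 8: loses but pays 8, utility -8.
Bid 5: loses but pays 5, utility -5.
So bidding 5 beats truth here (-5 > -8).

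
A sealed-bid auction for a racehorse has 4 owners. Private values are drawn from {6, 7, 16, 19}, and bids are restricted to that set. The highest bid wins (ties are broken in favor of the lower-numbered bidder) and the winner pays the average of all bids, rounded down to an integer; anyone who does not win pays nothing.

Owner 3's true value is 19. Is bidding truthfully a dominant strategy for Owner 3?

No

Consider the case where Owner 1 bids 6, Owner 2 bids 6 and Owner 4 bids 6.
Truthful bid 19: wins, pays 9, utility 19 - 9 = 10.
Bid 7 instead: wins, pays 6, utility 19 - 6 = 13.
Since 13 > 10, bidding 7 is strictly better here, so truthful bidding is not dominant.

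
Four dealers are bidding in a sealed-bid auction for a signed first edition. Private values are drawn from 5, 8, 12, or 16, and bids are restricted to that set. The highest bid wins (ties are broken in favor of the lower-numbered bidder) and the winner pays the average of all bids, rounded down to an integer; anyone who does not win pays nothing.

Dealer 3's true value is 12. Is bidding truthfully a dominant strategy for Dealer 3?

No

Consider the case where Dealer 1 bids 5, Dealer 2 bids 5 and Dealer 4 bids 5.
Truthful bid 12: wins, pays 6, utility 12 - 6 = 6.
Bid 8 instead: wins, pays 5, utility 12 - 5 = 7.
Since 7 > 6, bidding 8 is strictly better here, so truthful bidding is not dominant.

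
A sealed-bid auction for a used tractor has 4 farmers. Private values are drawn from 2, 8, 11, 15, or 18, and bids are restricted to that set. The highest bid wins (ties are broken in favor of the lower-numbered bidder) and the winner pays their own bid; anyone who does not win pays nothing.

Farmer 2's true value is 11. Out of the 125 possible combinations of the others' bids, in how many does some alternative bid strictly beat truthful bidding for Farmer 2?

Others bid (2, 2, 2): truth gives 0; bid 8 gives 3 > 0. Violating.
Others bid (2, 2, 8): truth gives 0; bid 8 gives 3 > 0. Violating.
Others bid (2, 8, 2): truth gives 0; bid 8 gives 3 > 0. Violating.
Others bid (2, 8, 8): truth gives 0; bid 8 gives 3 > 0. Violating.
Others bid (2, 2, 11): truth gives 0; no alternative beats it.
Others bid (2, 2, 15): truth gives 0; no alternative beats it.
(Checking all 125 profiles: 4 have a profitable deviation, 121 do not.)

4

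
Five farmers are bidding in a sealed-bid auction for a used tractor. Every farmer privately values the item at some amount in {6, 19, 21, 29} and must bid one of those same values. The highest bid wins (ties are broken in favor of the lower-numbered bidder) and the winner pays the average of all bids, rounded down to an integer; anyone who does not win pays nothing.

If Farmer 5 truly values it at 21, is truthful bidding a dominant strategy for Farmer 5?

No

Consider the case where Farmer 1 bids 6, Farmer 2 bids 6, Farmer 3 bids 6 and Farmer 4 bids 6.
Truthful bid 21: wins, pays 9, utility 21 - 9 = 12.
Bid 19 instead: wins, pays 8, utility 21 - 8 = 13.
Since 13 > 12, bidding 19 is strictly better here, so truthful bidding is not dominant.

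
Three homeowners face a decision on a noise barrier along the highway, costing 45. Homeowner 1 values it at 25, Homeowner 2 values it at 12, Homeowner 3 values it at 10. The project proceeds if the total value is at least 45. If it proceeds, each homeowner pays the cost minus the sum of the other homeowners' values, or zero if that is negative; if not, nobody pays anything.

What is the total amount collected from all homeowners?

Total value 47 ≥ cost 45, so it is built.
Homeowner 1: others sum to 22; max(0, 45 - 22) = 23.
Homeowner 2: others sum to 35; max(0, 45 - 35) = 10.
Homeowner 3: others sum to 37; max(0, 45 - 37) = 8.
Total collected = 23 + 10 + 8 = 41.

41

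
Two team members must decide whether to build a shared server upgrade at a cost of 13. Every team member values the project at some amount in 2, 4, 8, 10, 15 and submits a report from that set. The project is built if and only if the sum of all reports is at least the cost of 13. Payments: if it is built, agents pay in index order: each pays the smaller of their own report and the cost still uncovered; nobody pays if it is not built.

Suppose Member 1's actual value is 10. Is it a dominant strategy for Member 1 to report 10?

No

Consider the case where Member 2 reports 8.
Truthful report 10: project built, pays 10, utility 10 - 10 = 0.
Report 8 instead: project built, pays 8, utility 10 - 8 = 2.
Since 2 > 0, reporting 8 is strictly better here, so truthful reporting is not dominant.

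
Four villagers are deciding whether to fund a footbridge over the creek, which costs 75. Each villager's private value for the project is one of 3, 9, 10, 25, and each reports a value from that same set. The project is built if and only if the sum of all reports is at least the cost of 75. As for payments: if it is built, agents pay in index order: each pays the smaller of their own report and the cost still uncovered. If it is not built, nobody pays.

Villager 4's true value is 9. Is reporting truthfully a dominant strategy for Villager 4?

Check each profile of the others' reports and compare truth against every alternative report.
Others report (25, 25, 25): truth gives 9, best alternative gives 9.
Others report (3, 3, 3): truth gives 0, best alternative gives 0.
Others report (3, 3, 9): truth gives 0, best alternative gives 0.
Others report (3, 3, 10): truth gives 0, best alternative gives 0.
Others report (3, 3, 25): truth gives 0, best alternative gives 0.
Others report (3, 9, 3): truth gives 0, best alternative gives 0.
(Remaining 58 profiles checked similarly; truth is weakly best in each.)
In every case the truthful report is at least as good as any alternative, so it is a dominant strategy.

Yes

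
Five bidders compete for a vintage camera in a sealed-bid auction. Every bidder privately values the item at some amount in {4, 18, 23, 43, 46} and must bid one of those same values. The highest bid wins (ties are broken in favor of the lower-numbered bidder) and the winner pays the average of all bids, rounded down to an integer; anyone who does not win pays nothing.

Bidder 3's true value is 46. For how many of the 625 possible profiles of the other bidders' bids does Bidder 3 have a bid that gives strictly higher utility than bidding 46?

Others bid (4, 4, 4, 4): truth gives 34; bid 18 gives 40 > 34. Violating.
Others bid (4, 4, 4, 18): truth gives 31; bid 18 gives 37 > 31. Violating.
Others bid (4, 4, 4, 23): truth gives 30; bid 23 gives 35 > 30. Violating.
Others bid (4, 4, 4, 43): truth gives 26; bid 43 gives 27 > 26. Violating.
Others bid (4, 4, 4, 46): truth gives 26; no alternative beats it.
Others bid (4, 4, 18, 46): truth gives 23; no alternative beats it.
(Checking all 625 profiles: 64 have a profitable deviation, 561 do not.)

64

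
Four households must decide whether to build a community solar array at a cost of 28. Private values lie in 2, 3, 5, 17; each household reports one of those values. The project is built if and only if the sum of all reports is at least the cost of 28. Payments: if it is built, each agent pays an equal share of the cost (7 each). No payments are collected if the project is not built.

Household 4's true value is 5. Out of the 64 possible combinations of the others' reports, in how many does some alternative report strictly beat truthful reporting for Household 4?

Others report (2, 5, 17): truth gives -2; report 2 gives 0 > -2. Violating.
Others report (2, 17, 5): truth gives -2; report 2 gives 0 > -2. Violating.
Others report (3, 3, 17): truth gives -2; report 2 gives 0 > -2. Violating.
Others report (3, 5, 17): truth gives -2; report 2 gives 0 > -2. Violating.
Others report (2, 2, 2): truth gives 0; no alternative beats it.
Others report (2, 2, 3): truth gives 0; no alternative beats it.
(Checking all 64 profiles: 15 have a profitable deviation, 49 do not.)

15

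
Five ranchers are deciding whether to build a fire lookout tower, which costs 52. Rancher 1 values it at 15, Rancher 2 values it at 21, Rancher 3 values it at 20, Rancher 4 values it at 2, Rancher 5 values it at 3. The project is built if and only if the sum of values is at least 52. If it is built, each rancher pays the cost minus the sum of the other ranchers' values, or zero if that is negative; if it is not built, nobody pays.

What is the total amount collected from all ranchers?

Total value 61 ≥ cost 52, so it is built.
Rancher 1: others sum to 46; max(0, 52 - 46) = 6.
Rancher 2: others sum to 40; max(0, 52 - 40) = 12.
Rancher 3: others sum to 41; max(0, 52 - 41) = 11.
Rancher 4: others sum to 59; max(0, 52 - 59) = 0.
Rancher 5: others sum to 58; max(0, 52 - 58) = 0.
Total collected = 6 + 12 + 11 + 0 + 0 = 29.

29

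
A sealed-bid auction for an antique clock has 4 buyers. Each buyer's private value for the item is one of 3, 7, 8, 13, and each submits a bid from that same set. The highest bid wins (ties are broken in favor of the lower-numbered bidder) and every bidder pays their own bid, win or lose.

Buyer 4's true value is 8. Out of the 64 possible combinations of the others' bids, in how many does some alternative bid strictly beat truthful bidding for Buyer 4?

57

Others bid (3, 3, 3): truth gives 0; bid 7 gives 1 > 0. Violating.
Others bid (3, 3, 8): truth gives -8; bid 3 gives -3 > -8. Violating.
Others bid (3, 3, 13): truth gives -8; bid 3 gives -3 > -8. Violating.
Others bid (3, 7, 8): truth gives -8; bid 3 gives -3 > -8. Violating.
Others bid (3, 3, 7): truth gives 0; no alternative beats it.
Others bid (3, 7, 3): truth gives 0; no alternative beats it.
(Checking all 64 profiles: 57 have a profitable deviation, 7 do not.)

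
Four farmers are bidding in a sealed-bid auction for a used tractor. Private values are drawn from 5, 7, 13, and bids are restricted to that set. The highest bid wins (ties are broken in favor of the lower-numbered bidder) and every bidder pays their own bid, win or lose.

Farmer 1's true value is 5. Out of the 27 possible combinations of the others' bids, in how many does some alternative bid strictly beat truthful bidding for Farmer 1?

Others bid (5, 5, 7): truth gives -5; bid 7 gives -2 > -5. Violating.
Others bid (5, 7, 5): truth gives -5; bid 7 gives -2 > -5. Violating.
Others bid (5, 7, 7): truth gives -5; bid 7 gives -2 > -5. Violating.
Others bid (7, 5, 5): truth gives -5; bid 7 gives -2 > -5. Violating.
Others bid (5, 5, 5): truth gives 0; no alternative beats it.
Others bid (5, 5, 13): truth gives -5; no alternative beats it.
(Checking all 27 profiles: 7 have a profitable deviation, 20 do not.)

7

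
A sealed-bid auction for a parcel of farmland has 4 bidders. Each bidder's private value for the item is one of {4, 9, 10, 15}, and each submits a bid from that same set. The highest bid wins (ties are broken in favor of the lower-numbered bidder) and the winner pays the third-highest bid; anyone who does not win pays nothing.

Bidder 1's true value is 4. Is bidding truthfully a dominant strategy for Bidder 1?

Yes

Check each profile of the others' bids and compare truth against every alternative bid.
Others bid (4, 9, 9): truth gives 0, best alternative gives -5.
Others bid (9, 4, 9): truth gives 0, best alternative gives -5.
Others bid (9, 9, 4): truth gives 0, best alternative gives -5.
Others bid (9, 9, 9): truth gives 0, best alternative gives -5.
Others bid (4, 4, 4): truth gives 0, best alternative gives 0.
Others bid (4, 4, 9): truth gives 0, best alternative gives 0.
(Remaining 58 profiles checked similarly; truth is weakly best in each.)
In every case the truthful bid is at least as good as any alternative, so it is a dominant strategy.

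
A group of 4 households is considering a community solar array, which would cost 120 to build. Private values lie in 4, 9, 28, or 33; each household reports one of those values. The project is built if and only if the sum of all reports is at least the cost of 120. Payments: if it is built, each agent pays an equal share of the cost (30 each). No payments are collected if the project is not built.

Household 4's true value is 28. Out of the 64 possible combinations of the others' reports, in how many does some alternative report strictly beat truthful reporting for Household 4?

4

Others report (28, 33, 33): truth gives -2; report 4 gives 0 > -2. Violating.
Others report (33, 28, 33): truth gives -2; report 4 gives 0 > -2. Violating.
Others report (33, 33, 28): truth gives -2; report 4 gives 0 > -2. Violating.
Others report (33, 33, 33): truth gives -2; report 4 gives 0 > -2. Violating.
Others report (4, 4, 4): truth gives 0; no alternative beats it.
Others report (4, 4, 9): truth gives 0; no alternative beats it.
(Checking all 64 profiles: 4 have a profitable deviation, 60 do not.)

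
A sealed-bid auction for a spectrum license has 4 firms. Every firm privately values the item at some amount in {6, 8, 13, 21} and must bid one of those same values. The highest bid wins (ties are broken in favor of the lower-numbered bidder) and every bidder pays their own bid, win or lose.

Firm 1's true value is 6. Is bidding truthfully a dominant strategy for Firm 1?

Consider the case where Firm 2 bids 6, Firm 3 bids 6 and Firm 4 bids 8.
Truthful bid 6: loses but pays 6, utility -6.
Bid 8 instead: wins, pays 8, utility 6 - 8 = -2.
Since -2 > -6, bidding 8 is strictly better here, so truthful bidding is not dominant.

No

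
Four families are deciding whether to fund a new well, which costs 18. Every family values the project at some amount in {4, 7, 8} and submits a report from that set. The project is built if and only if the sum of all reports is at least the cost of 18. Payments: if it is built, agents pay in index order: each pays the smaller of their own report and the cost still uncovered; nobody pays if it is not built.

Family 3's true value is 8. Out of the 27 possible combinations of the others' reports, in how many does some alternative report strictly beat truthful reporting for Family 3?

15

Others report (4, 4, 4): truth gives 0; report 7 gives 1 > 0. Violating.
Others report (4, 4, 7): truth gives 0; report 4 gives 4 > 0. Violating.
Others report (4, 4, 8): truth gives 0; report 4 gives 4 > 0. Violating.
Others report (4, 7, 4): truth gives 1; report 4 gives 4 > 1. Violating.
Others report (7, 7, 4): truth gives 4; no alternative beats it.
Others report (7, 7, 7): truth gives 4; no alternative beats it.
(Checking all 27 profiles: 15 have a profitable deviation, 12 do not.)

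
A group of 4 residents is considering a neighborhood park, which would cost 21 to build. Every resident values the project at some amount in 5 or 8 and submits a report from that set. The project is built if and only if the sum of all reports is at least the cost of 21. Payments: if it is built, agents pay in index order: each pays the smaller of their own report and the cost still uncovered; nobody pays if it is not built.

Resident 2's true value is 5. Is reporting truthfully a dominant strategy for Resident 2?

Check each profile of the others' reports and compare truth against every alternative report.
Others report (5, 5, 5): truth gives 0, best alternative gives -3.
Others report (5, 5, 8): truth gives 0, best alternative gives -3.
Others report (5, 8, 5): truth gives 0, best alternative gives -3.
Others report (5, 8, 8): truth gives 0, best alternative gives -3.
Others report (8, 5, 5): truth gives 0, best alternative gives -3.
Others report (8, 5, 8): truth gives 0, best alternative gives -3.
(Remaining 2 profiles checked similarly; truth is weakly best in each.)
In every case the truthful report is at least as good as any alternative, so it is a dominant strategy.

Yes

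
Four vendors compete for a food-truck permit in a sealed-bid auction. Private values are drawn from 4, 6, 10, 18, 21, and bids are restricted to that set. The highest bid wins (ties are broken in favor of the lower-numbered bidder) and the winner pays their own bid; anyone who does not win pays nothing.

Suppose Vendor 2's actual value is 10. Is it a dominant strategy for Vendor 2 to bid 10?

No

Consider the case where Vendor 1 bids 4, Vendor 3 bids 4 and Vendor 4 bids 4.
Truthful bid 10: wins, pays 10, utility 10 - 10 = 0.
Bid 6 instead: wins, pays 6, utility 10 - 6 = 4.
Since 4 > 0, bidding 6 is strictly better here, so truthful bidding is not dominant.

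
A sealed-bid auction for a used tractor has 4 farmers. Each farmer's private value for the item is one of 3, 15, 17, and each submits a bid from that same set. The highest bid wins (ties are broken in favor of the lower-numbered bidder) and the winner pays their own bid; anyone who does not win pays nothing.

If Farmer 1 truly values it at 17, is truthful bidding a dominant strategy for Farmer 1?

Consider the case where Farmer 2 bids 3, Farmer 3 bids 3 and Farmer 4 bids 3.
Truthful bid 17: wins, pays 17, utility 17 - 17 = 0.
Bid 3 instead: wins, pays 3, utility 17 - 3 = 14.
Since 14 > 0, bidding 3 is strictly better here, so truthful bidding is not dominant.

No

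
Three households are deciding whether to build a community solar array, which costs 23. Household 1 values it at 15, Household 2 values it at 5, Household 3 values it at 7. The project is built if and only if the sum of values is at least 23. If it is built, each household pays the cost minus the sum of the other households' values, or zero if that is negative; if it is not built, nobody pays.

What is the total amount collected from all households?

Total value 27 ≥ cost 23, so it is built.
Household 1: others sum to 12; max(0, 23 - 12) = 11.
Household 2: others sum to 22; max(0, 23 - 22) = 1.
Household 3: others sum to 20; max(0, 23 - 20) = 3.
Total collected = 11 + 1 + 3 = 15.

15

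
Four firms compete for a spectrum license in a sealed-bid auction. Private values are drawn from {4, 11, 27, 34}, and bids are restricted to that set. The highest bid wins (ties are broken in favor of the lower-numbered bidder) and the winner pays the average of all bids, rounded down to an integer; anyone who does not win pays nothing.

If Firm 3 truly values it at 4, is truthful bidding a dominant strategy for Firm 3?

Check each profile of the others' bids and compare truth against every alternative bid.
Others bid (4, 4, 11): truth gives 0, best alternative gives -3.
Others bid (4, 4, 4): truth gives 0, best alternative gives -1.
Others bid (4, 4, 27): truth gives 0, best alternative gives 0.
Others bid (4, 4, 34): truth gives 0, best alternative gives 0.
Others bid (4, 11, 4): truth gives 0, best alternative gives 0.
Others bid (4, 11, 11): truth gives 0, best alternative gives 0.
(Remaining 58 profiles checked similarly; truth is weakly best in each.)
In every case the truthful bid is at least as good as any alternative, so it is a dominant strategy.

Yes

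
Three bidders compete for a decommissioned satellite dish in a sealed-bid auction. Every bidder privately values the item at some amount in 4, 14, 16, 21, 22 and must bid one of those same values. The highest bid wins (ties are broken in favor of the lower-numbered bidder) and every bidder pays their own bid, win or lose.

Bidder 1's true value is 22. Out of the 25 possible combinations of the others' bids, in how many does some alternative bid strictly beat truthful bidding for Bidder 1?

16

Others bid (4, 4): truth gives 0; bid 4 gives 18 > 0. Violating.
Others bid (4, 14): truth gives 0; bid 14 gives 8 > 0. Violating.
Others bid (4, 16): truth gives 0; bid 16 gives 6 > 0. Violating.
Others bid (4, 21): truth gives 0; bid 21 gives 1 > 0. Violating.
Others bid (4, 22): truth gives 0; no alternative beats it.
Others bid (14, 22): truth gives 0; no alternative beats it.
(Checking all 25 profiles: 16 have a profitable deviation, 9 do not.)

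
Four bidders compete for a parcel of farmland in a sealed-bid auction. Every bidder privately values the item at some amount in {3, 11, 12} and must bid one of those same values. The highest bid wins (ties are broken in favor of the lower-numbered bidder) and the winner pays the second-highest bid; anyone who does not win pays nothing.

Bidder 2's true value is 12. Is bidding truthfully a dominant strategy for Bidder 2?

Yes

Check each profile of the others' bids and compare truth against every alternative bid.
Others bid (11, 3, 3): truth gives 1, best alternative gives 0.
Others bid (11, 3, 11): truth gives 1, best alternative gives 0.
Others bid (11, 11, 3): truth gives 1, best alternative gives 0.
Others bid (11, 11, 11): truth gives 1, best alternative gives 0.
Others bid (3, 3, 3): truth gives 9, best alternative gives 9.
Others bid (3, 3, 11): truth gives 1, best alternative gives 1.
(Remaining 21 profiles checked similarly; truth is weakly best in each.)
In every case the truthful bid is at least as good as any alternative, so it is a dominant strategy.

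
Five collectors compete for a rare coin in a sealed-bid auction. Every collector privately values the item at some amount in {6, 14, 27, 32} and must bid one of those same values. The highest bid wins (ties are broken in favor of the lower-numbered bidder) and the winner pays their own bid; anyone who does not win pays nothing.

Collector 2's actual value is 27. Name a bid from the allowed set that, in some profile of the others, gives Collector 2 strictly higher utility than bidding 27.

14

Suppose Collector 1 bids 6, Collector 3 bids 6, Collector 4 bids 6 and Collector 5 bids 6.
Bid 27: wins, pays 27, utility 27 - 27 = 0.
Bid 14: wins, pays 14, utility 27 - 14 = 13.
So bidding 14 beats truth here (13 > 0).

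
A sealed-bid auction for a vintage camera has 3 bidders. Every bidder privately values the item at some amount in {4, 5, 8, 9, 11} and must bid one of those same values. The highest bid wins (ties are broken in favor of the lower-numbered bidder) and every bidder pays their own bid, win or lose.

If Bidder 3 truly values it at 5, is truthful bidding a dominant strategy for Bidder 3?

No

Consider the case where Bidder 1 bids 4 and Bidder 2 bids 5.
Truthful bid 5: loses but pays 5, utility -5.
Bid 4 instead: loses but pays 4, utility -4.
Since -4 > -5, bidding 4 is strictly better here, so truthful bidding is not dominant.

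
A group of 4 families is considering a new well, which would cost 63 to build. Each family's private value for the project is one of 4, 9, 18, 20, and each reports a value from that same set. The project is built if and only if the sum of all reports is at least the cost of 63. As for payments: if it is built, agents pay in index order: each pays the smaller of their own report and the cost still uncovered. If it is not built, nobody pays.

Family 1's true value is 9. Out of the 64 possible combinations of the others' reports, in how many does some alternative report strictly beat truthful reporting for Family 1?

1

Others report (20, 20, 20): truth gives 0; report 4 gives 5 > 0. Violating.
Others report (4, 4, 4): truth gives 0; no alternative beats it.
Others report (4, 4, 9): truth gives 0; no alternative beats it.
(Checking all 64 profiles: 1 has a profitable deviation, 63 do not.)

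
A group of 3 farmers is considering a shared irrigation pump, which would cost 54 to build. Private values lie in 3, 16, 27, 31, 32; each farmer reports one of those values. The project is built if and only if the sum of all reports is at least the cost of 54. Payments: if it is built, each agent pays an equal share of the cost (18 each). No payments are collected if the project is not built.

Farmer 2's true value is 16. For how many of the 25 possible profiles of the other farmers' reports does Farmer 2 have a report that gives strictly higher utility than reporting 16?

6

Others report (16, 27): truth gives -2; report 3 gives 0 > -2. Violating.
Others report (16, 31): truth gives -2; report 3 gives 0 > -2. Violating.
Others report (16, 32): truth gives -2; report 3 gives 0 > -2. Violating.
Others report (27, 16): truth gives -2; report 3 gives 0 > -2. Violating.
Others report (3, 3): truth gives 0; no alternative beats it.
Others report (3, 16): truth gives 0; no alternative beats it.
(Checking all 25 profiles: 6 have a profitable deviation, 19 do not.)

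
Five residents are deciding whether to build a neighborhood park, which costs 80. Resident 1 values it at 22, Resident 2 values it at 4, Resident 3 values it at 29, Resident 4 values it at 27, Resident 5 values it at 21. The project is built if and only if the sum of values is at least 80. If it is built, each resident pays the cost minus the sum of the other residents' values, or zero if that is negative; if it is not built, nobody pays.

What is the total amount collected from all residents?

10

Total value 103 ≥ cost 80, so it is built.
Resident 1: others sum to 81; max(0, 80 - 81) = 0.
Resident 2: others sum to 99; max(0, 80 - 99) = 0.
Resident 3: others sum to 74; max(0, 80 - 74) = 6.
Resident 4: others sum to 76; max(0, 80 - 76) = 4.
Resident 5: others sum to 82; max(0, 80 - 82) = 0.
Total collected = 0 + 0 + 6 + 4 + 0 = 10.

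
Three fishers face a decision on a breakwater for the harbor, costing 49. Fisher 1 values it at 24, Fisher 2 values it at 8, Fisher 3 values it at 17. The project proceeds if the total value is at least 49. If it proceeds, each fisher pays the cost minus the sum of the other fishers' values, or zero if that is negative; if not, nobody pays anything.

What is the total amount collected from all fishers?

49

Total value 49 ≥ cost 49, so it is built.
Fisher 1: others sum to 25; max(0, 49 - 25) = 24.
Fisher 2: others sum to 41; max(0, 49 - 41) = 8.
Fisher 3: others sum to 32; max(0, 49 - 32) = 17.
Total collected = 24 + 8 + 17 = 49.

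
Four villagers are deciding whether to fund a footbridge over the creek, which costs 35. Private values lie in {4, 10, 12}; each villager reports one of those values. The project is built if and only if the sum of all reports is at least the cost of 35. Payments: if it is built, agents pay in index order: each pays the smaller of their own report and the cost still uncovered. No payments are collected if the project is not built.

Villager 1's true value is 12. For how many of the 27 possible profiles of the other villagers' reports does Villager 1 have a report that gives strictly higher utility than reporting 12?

Others report (4, 10, 12): truth gives 0; report 10 gives 2 > 0. Violating.
Others report (4, 12, 10): truth gives 0; report 10 gives 2 > 0. Violating.
Others report (4, 12, 12): truth gives 0; report 10 gives 2 > 0. Violating.
Others report (10, 4, 12): truth gives 0; report 10 gives 2 > 0. Violating.
Others report (4, 4, 4): truth gives 0; no alternative beats it.
Others report (4, 4, 10): truth gives 0; no alternative beats it.
(Checking all 27 profiles: 17 have a profitable deviation, 10 do not.)

17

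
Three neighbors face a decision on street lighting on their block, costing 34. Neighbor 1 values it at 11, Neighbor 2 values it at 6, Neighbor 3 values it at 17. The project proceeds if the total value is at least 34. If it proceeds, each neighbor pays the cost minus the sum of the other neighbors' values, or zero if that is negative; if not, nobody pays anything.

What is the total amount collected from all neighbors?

Total value 34 ≥ cost 34, so it is built.
Neighbor 1: others sum to 23; max(0, 34 - 23) = 11.
Neighbor 2: others sum to 28; max(0, 34 - 28) = 6.
Neighbor 3: others sum to 17; max(0, 34 - 17) = 17.
Total collected = 11 + 6 + 17 = 34.

34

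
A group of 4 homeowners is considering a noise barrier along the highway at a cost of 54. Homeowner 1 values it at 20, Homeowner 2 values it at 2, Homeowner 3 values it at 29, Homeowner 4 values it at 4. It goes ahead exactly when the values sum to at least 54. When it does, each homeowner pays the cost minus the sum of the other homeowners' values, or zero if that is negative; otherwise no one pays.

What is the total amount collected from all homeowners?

Total value 55 ≥ cost 54, so it is built.
Homeowner 1: others sum to 35; max(0, 54 - 35) = 19.
Homeowner 2: others sum to 53; max(0, 54 - 53) = 1.
Homeowner 3: others sum to 26; max(0, 54 - 26) = 28.
Homeowner 4: others sum to 51; max(0, 54 - 51) = 3.
Total collected = 19 + 1 + 28 + 3 = 51.

51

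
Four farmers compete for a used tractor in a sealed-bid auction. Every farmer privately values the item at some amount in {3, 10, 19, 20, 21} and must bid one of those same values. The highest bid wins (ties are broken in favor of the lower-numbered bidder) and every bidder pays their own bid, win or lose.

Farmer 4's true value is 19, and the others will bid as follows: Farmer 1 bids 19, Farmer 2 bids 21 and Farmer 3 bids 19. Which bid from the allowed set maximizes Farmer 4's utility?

3

Bid 3: loses but pays 3, utility -3.
Bid 10: loses but pays 10, utility -10.
Bid 19: loses but pays 19, utility -19.
Bid 20: loses but pays 20, utility -20.
Bid 21: loses but pays 21, utility -21.
The best choice is 3 with utility -3.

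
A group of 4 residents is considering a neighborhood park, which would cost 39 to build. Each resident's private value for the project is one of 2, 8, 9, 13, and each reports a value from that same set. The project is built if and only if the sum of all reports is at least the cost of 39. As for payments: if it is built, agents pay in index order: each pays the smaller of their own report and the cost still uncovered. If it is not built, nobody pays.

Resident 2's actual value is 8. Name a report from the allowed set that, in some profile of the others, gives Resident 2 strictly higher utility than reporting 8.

2

Suppose Resident 1 reports 13, Resident 3 reports 13 and Resident 4 reports 13.
Report 8: project built, pays 8, utility 8 - 8 = 0.
Report 2: project built, pays 2, utility 8 - 2 = 6.
So reporting 2 beats truth here (6 > 0).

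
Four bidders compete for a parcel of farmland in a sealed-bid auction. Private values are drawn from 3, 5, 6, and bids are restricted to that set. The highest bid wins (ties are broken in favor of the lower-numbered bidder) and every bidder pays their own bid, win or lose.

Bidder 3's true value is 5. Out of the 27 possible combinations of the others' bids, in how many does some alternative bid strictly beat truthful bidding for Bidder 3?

Others bid (3, 3, 6): truth gives -5; bid 6 gives -1 > -5. Violating.
Others bid (3, 5, 3): truth gives -5; bid 6 gives -1 > -5. Violating.
Others bid (3, 5, 5): truth gives -5; bid 6 gives -1 > -5. Violating.
Others bid (3, 5, 6): truth gives -5; bid 6 gives -1 > -5. Violating.
Others bid (3, 3, 3): truth gives 0; no alternative beats it.
Others bid (3, 3, 5): truth gives 0; no alternative beats it.
(Checking all 27 profiles: 25 have a profitable deviation, 2 do not.)

25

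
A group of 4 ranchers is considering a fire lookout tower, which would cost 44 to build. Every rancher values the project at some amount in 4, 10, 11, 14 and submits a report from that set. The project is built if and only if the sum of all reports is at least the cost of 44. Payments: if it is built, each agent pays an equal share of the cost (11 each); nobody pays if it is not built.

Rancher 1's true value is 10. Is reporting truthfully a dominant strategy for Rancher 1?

No

Consider the case where Rancher 2 reports 10, Rancher 3 reports 10 and Rancher 4 reports 14.
Truthful report 10: project built, pays 11, utility 10 - 11 = -1.
Report 4 instead: project not built, utility 0.
Since 0 > -1, reporting 4 is strictly better here, so truthful reporting is not dominant.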